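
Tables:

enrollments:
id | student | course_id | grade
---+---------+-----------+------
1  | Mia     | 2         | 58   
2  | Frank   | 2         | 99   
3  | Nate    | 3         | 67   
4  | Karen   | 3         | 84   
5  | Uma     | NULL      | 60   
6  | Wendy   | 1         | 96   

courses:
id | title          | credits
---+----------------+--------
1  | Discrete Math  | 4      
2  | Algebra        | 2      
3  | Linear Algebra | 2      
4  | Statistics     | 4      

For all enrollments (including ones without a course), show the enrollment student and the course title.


LEFT JOIN keeps every row from enrollments (the left table); where course_id has no match in courses, the course columns become NULL. Walk through each enrollment:
  - enrollment 1 (Mia): course_id=2 -> matches Algebra
  - enrollment 2 (Frank): course_id=2 -> matches Algebra
  - enrollment 3 (Nate): course_id=3 -> matches Linear Algebra
  - enrollment 4 (Karen): course_id=3 -> matches Linear Algebra
  - enrollment 5 (Uma): course_id=NULL, no match -> kept with NULL
  - enrollment 6 (Wendy): course_id=1 -> matches Discrete Math
All 6 rows appear; 1 has NULL course.

SQL:
SELECT a.student, b.title AS course
FROM enrollments a
LEFT JOIN courses b ON a.course_id = b.id

Result:
student | course        
--------+---------------
Mia     | Algebra       
Frank   | Algebra       
Nate    | Linear Algebra
Karen   | Linear Algebra
Uma     | NULL          
Wendy   | Discrete Math 


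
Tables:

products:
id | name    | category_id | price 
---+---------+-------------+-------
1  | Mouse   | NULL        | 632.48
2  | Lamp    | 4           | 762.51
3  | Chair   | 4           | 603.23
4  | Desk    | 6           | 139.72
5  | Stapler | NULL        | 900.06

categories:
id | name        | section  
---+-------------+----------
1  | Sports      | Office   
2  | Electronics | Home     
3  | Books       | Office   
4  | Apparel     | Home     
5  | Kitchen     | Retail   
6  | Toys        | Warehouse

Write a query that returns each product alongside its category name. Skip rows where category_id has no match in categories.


INNER JOIN keeps only products rows whose category_id matches an id in categories. Walk through each product:
  - product 1 (Mouse): category_id=NULL, no match -> dropped
  - product 2 (Lamp): category_id=4 -> matches Apparel
  - product 3 (Chair): category_id=4 -> matches Apparel
  - product 4 (Desk): category_id=6 -> matches Toys
  - product 5 (Stapler): category_id=NULL, no match -> dropped
So 2 of 5 rows are dropped.

SQL:
SELECT a.name, b.name AS category
FROM products a
INNER JOIN categories b ON a.category_id = b.id

Result:
name  | category
------+---------
Lamp  | Apparel 
Chair | Apparel 
Desk  | Toys    


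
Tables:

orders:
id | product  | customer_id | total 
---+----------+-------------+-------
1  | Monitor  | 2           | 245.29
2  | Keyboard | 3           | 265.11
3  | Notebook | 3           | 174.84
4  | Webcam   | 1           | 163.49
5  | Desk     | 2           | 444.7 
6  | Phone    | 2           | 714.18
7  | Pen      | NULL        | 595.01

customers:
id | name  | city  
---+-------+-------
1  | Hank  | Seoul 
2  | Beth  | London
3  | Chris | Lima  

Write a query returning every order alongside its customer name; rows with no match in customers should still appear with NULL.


LEFT JOIN keeps every row from orders (the left table); where customer_id has no match in customers, the customer columns become NULL. Walk through each order:
  - order 1 (Monitor): customer_id=2 -> matches Beth
  - order 2 (Keyboard): customer_id=3 -> matches Chris
  - order 3 (Notebook): customer_id=3 -> matches Chris
  - order 4 (Webcam): customer_id=1 -> matches Hank
  - order 5 (Desk): customer_id=2 -> matches Beth
  - order 6 (Phone): customer_id=2 -> matches Beth
  - order 7 (Pen): customer_id=NULL, no match -> kept with NULL
All 7 rows appear; 1 has NULL customer.

SQL:
SELECT a.product, b.name AS customer
FROM orders a
LEFT JOIN customers b ON a.customer_id = b.id

Result:
product  | customer
---------+---------
Monitor  | Beth    
Keyboard | Chris   
Notebook | Chris   
Webcam   | Hank    
Desk     | Beth    
Phone    | Beth    
Pen      | NULL    


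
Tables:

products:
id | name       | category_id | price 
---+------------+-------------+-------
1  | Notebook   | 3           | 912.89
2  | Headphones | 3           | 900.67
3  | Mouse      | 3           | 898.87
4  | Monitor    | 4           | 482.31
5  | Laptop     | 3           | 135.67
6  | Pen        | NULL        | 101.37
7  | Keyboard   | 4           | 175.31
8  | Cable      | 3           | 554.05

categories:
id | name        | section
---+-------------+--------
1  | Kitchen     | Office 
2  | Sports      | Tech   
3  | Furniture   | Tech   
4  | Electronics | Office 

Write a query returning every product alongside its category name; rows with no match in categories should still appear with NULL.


LEFT JOIN keeps every row from products (the left table); where category_id has no match in categories, the category columns become NULL. Walk through each product:
  - product 1 (Notebook): category_id=3 -> matches Furniture
  - product 2 (Headphones): category_id=3 -> matches Furniture
  - product 3 (Mouse): category_id=3 -> matches Furniture
  - product 4 (Monitor): category_id=4 -> matches Electronics
  - product 5 (Laptop): category_id=3 -> matches Furniture
  - product 6 (Pen): category_id=NULL, no match -> kept with NULL
  - product 7 (Keyboard): category_id=4 -> matches Electronics
  - product 8 (Cable): category_id=3 -> matches Furniture
All 8 rows appear; 1 has NULL category.

SQL:
SELECT a.name, b.name AS category
FROM products a
LEFT JOIN categories b ON a.category_id = b.id

Result:
name       | category   
-----------+------------
Notebook   | Furniture  
Headphones | Furniture  
Mouse      | Furniture  
Monitor    | Electronics
Laptop     | Furniture  
Pen        | NULL       
Keyboard   | Electronics
Cable      | Furniture  


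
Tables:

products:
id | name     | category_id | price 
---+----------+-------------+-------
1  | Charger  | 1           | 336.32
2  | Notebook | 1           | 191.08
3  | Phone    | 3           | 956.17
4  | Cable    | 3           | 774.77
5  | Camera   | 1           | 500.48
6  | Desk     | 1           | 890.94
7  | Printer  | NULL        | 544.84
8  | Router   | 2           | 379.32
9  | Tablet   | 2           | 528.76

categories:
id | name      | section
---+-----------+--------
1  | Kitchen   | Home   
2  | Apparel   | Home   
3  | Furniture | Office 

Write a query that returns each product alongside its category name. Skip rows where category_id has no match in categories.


INNER JOIN keeps only products rows whose category_id matches an id in categories. Walk through each product:
  - product 1 (Charger): category_id=1 -> matches Kitchen
  - product 2 (Notebook): category_id=1 -> matches Kitchen
  - product 3 (Phone): category_id=3 -> matches Furniture
  - product 4 (Cable): category_id=3 -> matches Furniture
  - product 5 (Camera): category_id=1 -> matches Kitchen
  - product 6 (Desk): category_id=1 -> matches Kitchen
  - product 7 (Printer): category_id=NULL, no match -> dropped
  - product 8 (Router): category_id=2 -> matches Apparel
  - product 9 (Tablet): category_id=2 -> matches Apparel
So 1 of 9 rows is dropped.

SQL:
SELECT a.name, b.name AS category
FROM products a
INNER JOIN categories b ON a.category_id = b.id

Result:
name     | category 
---------+----------
Charger  | Kitchen  
Notebook | Kitchen  
Phone    | Furniture
Cable    | Furniture
Camera   | Kitchen  
Desk     | Kitchen  
Router   | Apparel  
Tablet   | Apparel  


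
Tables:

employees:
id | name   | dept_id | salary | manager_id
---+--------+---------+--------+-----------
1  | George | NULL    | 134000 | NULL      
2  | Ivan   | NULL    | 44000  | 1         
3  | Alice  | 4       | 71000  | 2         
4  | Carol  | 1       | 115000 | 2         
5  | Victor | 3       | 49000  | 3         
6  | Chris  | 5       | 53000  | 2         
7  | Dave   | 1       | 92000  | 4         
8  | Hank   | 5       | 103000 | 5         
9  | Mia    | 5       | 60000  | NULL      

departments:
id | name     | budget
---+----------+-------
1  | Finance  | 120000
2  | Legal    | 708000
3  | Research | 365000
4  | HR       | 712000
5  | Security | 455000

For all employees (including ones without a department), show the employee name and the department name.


LEFT JOIN keeps every row from employees (the left table); where dept_id has no match in departments, the department columns become NULL. Walk through each employee:
  - employee 1 (George): dept_id=NULL, no match -> kept with NULL
  - employee 2 (Ivan): dept_id=NULL, no match -> kept with NULL
  - employee 3 (Alice): dept_id=4 -> matches HR
  - employee 4 (Carol): dept_id=1 -> matches Finance
  - employee 5 (Victor): dept_id=3 -> matches Research
  - employee 6 (Chris): dept_id=5 -> matches Security
  - employee 7 (Dave): dept_id=1 -> matches Finance
  - employee 8 (Hank): dept_id=5 -> matches Security
  - employee 9 (Mia): dept_id=5 -> matches Security
All 9 rows appear; 2 have NULL department.

SQL:
SELECT a.name, b.name AS department
FROM employees a
LEFT JOIN departments b ON a.dept_id = b.id

Result:
name   | department
-------+-----------
George | NULL      
Ivan   | NULL      
Alice  | HR        
Carol  | Finance   
Victor | Research  
Chris  | Security  
Dave   | Finance   
Hank   | Security  
Mia    | Security  


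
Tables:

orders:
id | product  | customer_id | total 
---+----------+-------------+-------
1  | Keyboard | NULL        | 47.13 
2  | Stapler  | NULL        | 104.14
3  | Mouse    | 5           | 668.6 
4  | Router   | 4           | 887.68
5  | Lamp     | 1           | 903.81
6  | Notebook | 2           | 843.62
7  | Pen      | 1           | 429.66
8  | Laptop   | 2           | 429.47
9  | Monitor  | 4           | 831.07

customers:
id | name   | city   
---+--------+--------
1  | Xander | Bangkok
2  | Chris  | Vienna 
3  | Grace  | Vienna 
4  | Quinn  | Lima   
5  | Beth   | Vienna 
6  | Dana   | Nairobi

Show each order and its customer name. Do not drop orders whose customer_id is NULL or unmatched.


LEFT JOIN keeps every row from orders (the left table); where customer_id has no match in customers, the customer columns become NULL. Walk through each order:
  - order 1 (Keyboard): customer_id=NULL, no match -> kept with NULL
  - order 2 (Stapler): customer_id=NULL, no match -> kept with NULL
  - order 3 (Mouse): customer_id=5 -> matches Beth
  - order 4 (Router): customer_id=4 -> matches Quinn
  - order 5 (Lamp): customer_id=1 -> matches Xander
  - order 6 (Notebook): customer_id=2 -> matches Chris
  - order 7 (Pen): customer_id=1 -> matches Xander
  - order 8 (Laptop): customer_id=2 -> matches Chris
  - order 9 (Monitor): customer_id=4 -> matches Quinn
All 9 rows appear; 2 have NULL customer.

SQL:
SELECT a.product, b.name AS customer
FROM orders a
LEFT JOIN customers b ON a.customer_id = b.id

Result:
product  | customer
---------+---------
Keyboard | NULL    
Stapler  | NULL    
Mouse    | Beth    
Router   | Quinn   
Lamp     | Xander  
Notebook | Chris   
Pen      | Xander  
Laptop   | Chris   
Monitor  | Quinn   


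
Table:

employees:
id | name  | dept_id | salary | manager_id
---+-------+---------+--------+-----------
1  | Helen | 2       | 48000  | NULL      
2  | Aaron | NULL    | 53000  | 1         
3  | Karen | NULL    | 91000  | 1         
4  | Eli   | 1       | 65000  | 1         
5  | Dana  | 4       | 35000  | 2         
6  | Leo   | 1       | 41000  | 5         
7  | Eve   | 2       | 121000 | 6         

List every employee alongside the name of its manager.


This is a self-join: employees is joined to a second copy of itself, matching each row's manager_id to another row's id. Use LEFT JOIN so rows with manager_id=NULL are kept.
  - employee 1 (Helen): manager_id=NULL -> NULL
  - employee 2 (Aaron): manager_id=1 -> Helen
  - employee 3 (Karen): manager_id=1 -> Helen
  - employee 4 (Eli): manager_id=1 -> Helen
  - employee 5 (Dana): manager_id=2 -> Aaron
  - employee 6 (Leo): manager_id=5 -> Dana
  - employee 7 (Eve): manager_id=6 -> Leo

SQL:
SELECT a.name AS item, b.name AS manager
FROM employees a
LEFT JOIN employees b ON a.manager_id = b.id

Result:
item  | manager
------+--------
Helen | NULL   
Aaron | Helen  
Karen | Helen  
Eli   | Helen  
Dana  | Aaron  
Leo   | Dana   
Eve   | Leo    


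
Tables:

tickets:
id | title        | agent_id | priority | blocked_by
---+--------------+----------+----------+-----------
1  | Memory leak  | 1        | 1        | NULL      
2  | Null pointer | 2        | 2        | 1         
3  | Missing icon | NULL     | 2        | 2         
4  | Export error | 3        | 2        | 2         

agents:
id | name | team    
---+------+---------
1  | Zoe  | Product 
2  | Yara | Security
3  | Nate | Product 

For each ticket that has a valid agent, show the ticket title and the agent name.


INNER JOIN keeps only tickets rows whose agent_id matches an id in agents. Walk through each ticket:
  - ticket 1 (Memory leak): agent_id=1 -> matches Zoe
  - ticket 2 (Null pointer): agent_id=2 -> matches Yara
  - ticket 3 (Missing icon): agent_id=NULL, no match -> dropped
  - ticket 4 (Export error): agent_id=3 -> matches Nate
So 1 of 4 rows is dropped.

SQL:
SELECT a.title, b.name AS agent
FROM tickets a
INNER JOIN agents b ON a.agent_id = b.id

Result:
title        | agent
-------------+------
Memory leak  | Zoe  
Null pointer | Yara 
Export error | Nate 


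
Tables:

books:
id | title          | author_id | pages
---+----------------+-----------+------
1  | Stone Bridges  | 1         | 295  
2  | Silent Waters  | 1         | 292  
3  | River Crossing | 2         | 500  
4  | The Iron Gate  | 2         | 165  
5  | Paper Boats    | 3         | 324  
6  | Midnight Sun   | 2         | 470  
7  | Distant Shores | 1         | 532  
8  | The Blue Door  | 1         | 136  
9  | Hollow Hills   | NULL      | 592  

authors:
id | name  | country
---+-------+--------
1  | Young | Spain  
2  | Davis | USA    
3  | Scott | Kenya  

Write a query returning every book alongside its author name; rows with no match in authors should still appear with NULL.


LEFT JOIN keeps every row from books (the left table); where author_id has no match in authors, the author columns become NULL. Walk through each book:
  - book 1 (Stone Bridges): author_id=1 -> matches Young
  - book 2 (Silent Waters): author_id=1 -> matches Young
  - book 3 (River Crossing): author_id=2 -> matches Davis
  - book 4 (The Iron Gate): author_id=2 -> matches Davis
  - book 5 (Paper Boats): author_id=3 -> matches Scott
  - book 6 (Midnight Sun): author_id=2 -> matches Davis
  - book 7 (Distant Shores): author_id=1 -> matches Young
  - book 8 (The Blue Door): author_id=1 -> matches Young
  - book 9 (Hollow Hills): author_id=NULL, no match -> kept with NULL
All 9 rows appear; 1 has NULL author.

SQL:
SELECT a.title, b.name AS author
FROM books a
LEFT JOIN authors b ON a.author_id = b.id

Result:
title          | author
---------------+-------
Stone Bridges  | Young 
Silent Waters  | Young 
River Crossing | Davis 
The Iron Gate  | Davis 
Paper Boats    | Scott 
Midnight Sun   | Davis 
Distant Shores | Young 
The Blue Door  | Young 
Hollow Hills   | NULL  


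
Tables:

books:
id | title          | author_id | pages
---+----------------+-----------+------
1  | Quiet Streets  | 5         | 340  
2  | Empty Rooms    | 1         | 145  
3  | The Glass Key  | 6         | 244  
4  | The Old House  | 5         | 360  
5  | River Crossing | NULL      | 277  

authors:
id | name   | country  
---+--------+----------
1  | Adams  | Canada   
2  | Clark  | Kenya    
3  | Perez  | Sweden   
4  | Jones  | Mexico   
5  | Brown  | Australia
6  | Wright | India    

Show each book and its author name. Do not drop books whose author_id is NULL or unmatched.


LEFT JOIN keeps every row from books (the left table); where author_id has no match in authors, the author columns become NULL. Walk through each book:
  - book 1 (Quiet Streets): author_id=5 -> matches Brown
  - book 2 (Empty Rooms): author_id=1 -> matches Adams
  - book 3 (The Glass Key): author_id=6 -> matches Wright
  - book 4 (The Old House): author_id=5 -> matches Brown
  - book 5 (River Crossing): author_id=NULL, no match -> kept with NULL
All 5 rows appear; 1 has NULL author.

SQL:
SELECT a.title, b.name AS author
FROM books a
LEFT JOIN authors b ON a.author_id = b.id

Result:
title          | author
---------------+-------
Quiet Streets  | Brown 
Empty Rooms    | Adams 
The Glass Key  | Wright
The Old House  | Brown 
River Crossing | NULL  


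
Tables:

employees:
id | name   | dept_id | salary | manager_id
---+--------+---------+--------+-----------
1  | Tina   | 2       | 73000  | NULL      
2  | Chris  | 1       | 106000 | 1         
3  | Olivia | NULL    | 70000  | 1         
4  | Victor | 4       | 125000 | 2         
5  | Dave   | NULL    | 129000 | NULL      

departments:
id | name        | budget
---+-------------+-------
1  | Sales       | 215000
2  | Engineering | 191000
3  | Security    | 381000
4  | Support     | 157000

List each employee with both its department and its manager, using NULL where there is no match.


Two LEFT JOINs from the same base table employees: one to departments via dept_id, one to employees itself via manager_id. Both are LEFT so every employee is preserved.
Match against departments:
  - employee 1 (Tina): dept_id=2 -> matches Engineering
  - employee 2 (Chris): dept_id=1 -> matches Sales
  - employee 3 (Olivia): dept_id=NULL, no match -> kept with NULL
  - employee 4 (Victor): dept_id=4 -> matches Support
  - employee 5 (Dave): dept_id=NULL, no match -> kept with NULL
Match against employees (self):
  - employee 1 (Tina): manager_id=NULL -> NULL
  - employee 2 (Chris): manager_id=1 -> Tina
  - employee 3 (Olivia): manager_id=1 -> Tina
  - employee 4 (Victor): manager_id=2 -> Chris
  - employee 5 (Dave): manager_id=NULL -> NULL

SQL:
SELECT a.name, b.name AS department, c.name AS manager
FROM employees a
LEFT JOIN departments b ON a.dept_id = b.id
LEFT JOIN employees c ON a.manager_id = c.id

Result:
name   | department  | manager
-------+-------------+--------
Tina   | Engineering | NULL   
Chris  | Sales       | Tina   
Olivia | NULL        | Tina   
Victor | Support     | Chris  
Dave   | NULL        | NULL   


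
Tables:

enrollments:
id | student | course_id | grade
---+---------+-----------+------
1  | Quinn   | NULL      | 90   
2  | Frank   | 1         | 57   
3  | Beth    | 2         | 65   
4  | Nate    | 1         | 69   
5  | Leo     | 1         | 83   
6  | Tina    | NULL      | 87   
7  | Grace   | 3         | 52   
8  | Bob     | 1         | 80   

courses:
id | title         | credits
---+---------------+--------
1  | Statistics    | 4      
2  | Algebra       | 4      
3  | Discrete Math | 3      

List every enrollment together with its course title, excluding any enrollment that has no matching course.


INNER JOIN keeps only enrollments rows whose course_id matches an id in courses. Walk through each enrollment:
  - enrollment 1 (Quinn): course_id=NULL, no match -> dropped
  - enrollment 2 (Frank): course_id=1 -> matches Statistics
  - enrollment 3 (Beth): course_id=2 -> matches Algebra
  - enrollment 4 (Nate): course_id=1 -> matches Statistics
  - enrollment 5 (Leo): course_id=1 -> matches Statistics
  - enrollment 6 (Tina): course_id=NULL, no match -> dropped
  - enrollment 7 (Grace): course_id=3 -> matches Discrete Math
  - enrollment 8 (Bob): course_id=1 -> matches Statistics
So 2 of 8 rows are dropped.

SQL:
SELECT a.student, b.title AS course
FROM enrollments a
INNER JOIN courses b ON a.course_id = b.id

Result:
student | course       
--------+--------------
Frank   | Statistics   
Beth    | Algebra      
Nate    | Statistics   
Leo     | Statistics   
Grace   | Discrete Math
Bob     | Statistics   


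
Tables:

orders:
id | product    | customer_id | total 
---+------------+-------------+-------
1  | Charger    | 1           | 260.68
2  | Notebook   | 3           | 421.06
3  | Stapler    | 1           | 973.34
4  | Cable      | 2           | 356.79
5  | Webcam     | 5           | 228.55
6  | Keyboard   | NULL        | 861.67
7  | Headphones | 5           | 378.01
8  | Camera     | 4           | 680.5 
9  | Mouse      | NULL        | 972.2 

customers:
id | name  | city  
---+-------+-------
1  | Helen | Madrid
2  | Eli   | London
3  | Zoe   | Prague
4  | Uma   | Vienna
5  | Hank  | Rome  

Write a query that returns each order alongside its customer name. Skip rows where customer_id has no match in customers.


INNER JOIN keeps only orders rows whose customer_id matches an id in customers. Walk through each order:
  - order 1 (Charger): customer_id=1 -> matches Helen
  - order 2 (Notebook): customer_id=3 -> matches Zoe
  - order 3 (Stapler): customer_id=1 -> matches Helen
  - order 4 (Cable): customer_id=2 -> matches Eli
  - order 5 (Webcam): customer_id=5 -> matches Hank
  - order 6 (Keyboard): customer_id=NULL, no match -> dropped
  - order 7 (Headphones): customer_id=5 -> matches Hank
  - order 8 (Camera): customer_id=4 -> matches Uma
  - order 9 (Mouse): customer_id=NULL, no match -> dropped
So 2 of 9 rows are dropped.

SQL:
SELECT a.product, b.name AS customer
FROM orders a
INNER JOIN customers b ON a.customer_id = b.id

Result:
product    | customer
-----------+---------
Charger    | Helen   
Notebook   | Zoe     
Stapler    | Helen   
Cable      | Eli     
Webcam     | Hank    
Headphones | Hank    
Camera     | Uma     


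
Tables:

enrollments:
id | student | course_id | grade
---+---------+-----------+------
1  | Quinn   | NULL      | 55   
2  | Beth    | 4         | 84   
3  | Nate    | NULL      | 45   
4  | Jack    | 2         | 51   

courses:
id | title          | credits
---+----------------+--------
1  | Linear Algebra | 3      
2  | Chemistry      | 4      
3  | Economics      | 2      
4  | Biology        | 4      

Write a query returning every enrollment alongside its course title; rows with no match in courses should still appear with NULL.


LEFT JOIN keeps every row from enrollments (the left table); where course_id has no match in courses, the course columns become NULL. Walk through each enrollment:
  - enrollment 1 (Quinn): course_id=NULL, no match -> kept with NULL
  - enrollment 2 (Beth): course_id=4 -> matches Biology
  - enrollment 3 (Nate): course_id=NULL, no match -> kept with NULL
  - enrollment 4 (Jack): course_id=2 -> matches Chemistry
All 4 rows appear; 2 have NULL course.

SQL:
SELECT a.student, b.title AS course
FROM enrollments a
LEFT JOIN courses b ON a.course_id = b.id

Result:
student | course   
--------+----------
Quinn   | NULL     
Beth    | Biology  
Nate    | NULL     
Jack    | Chemistry


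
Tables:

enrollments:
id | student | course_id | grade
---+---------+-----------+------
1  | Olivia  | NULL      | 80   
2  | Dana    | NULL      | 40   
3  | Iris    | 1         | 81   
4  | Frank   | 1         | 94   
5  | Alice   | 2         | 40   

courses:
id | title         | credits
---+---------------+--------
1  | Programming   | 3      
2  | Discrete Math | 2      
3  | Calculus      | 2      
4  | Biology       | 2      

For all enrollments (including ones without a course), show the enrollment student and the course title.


LEFT JOIN keeps every row from enrollments (the left table); where course_id has no match in courses, the course columns become NULL. Walk through each enrollment:
  - enrollment 1 (Olivia): course_id=NULL, no match -> kept with NULL
  - enrollment 2 (Dana): course_id=NULL, no match -> kept with NULL
  - enrollment 3 (Iris): course_id=1 -> matches Programming
  - enrollment 4 (Frank): course_id=1 -> matches Programming
  - enrollment 5 (Alice): course_id=2 -> matches Discrete Math
All 5 rows appear; 2 have NULL course.

SQL:
SELECT a.student, b.title AS course
FROM enrollments a
LEFT JOIN courses b ON a.course_id = b.id

Result:
student | course       
--------+--------------
Olivia  | NULL         
Dana    | NULL         
Iris    | Programming  
Frank   | Programming  
Alice   | Discrete Math


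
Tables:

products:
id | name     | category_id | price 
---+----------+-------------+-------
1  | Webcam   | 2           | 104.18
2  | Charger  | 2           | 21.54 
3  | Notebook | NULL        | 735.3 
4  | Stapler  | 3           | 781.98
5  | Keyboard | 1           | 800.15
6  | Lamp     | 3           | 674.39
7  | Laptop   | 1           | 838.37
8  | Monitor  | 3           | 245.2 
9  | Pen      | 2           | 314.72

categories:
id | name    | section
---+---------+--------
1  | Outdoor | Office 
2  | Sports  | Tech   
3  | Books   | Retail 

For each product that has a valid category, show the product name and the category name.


INNER JOIN keeps only products rows whose category_id matches an id in categories. Walk through each product:
  - product 1 (Webcam): category_id=2 -> matches Sports
  - product 2 (Charger): category_id=2 -> matches Sports
  - product 3 (Notebook): category_id=NULL, no match -> dropped
  - product 4 (Stapler): category_id=3 -> matches Books
  - product 5 (Keyboard): category_id=1 -> matches Outdoor
  - product 6 (Lamp): category_id=3 -> matches Books
  - product 7 (Laptop): category_id=1 -> matches Outdoor
  - product 8 (Monitor): category_id=3 -> matches Books
  - product 9 (Pen): category_id=2 -> matches Sports
So 1 of 9 rows is dropped.

SQL:
SELECT a.name, b.name AS category
FROM products a
INNER JOIN categories b ON a.category_id = b.id

Result:
name     | category
---------+---------
Webcam   | Sports  
Charger  | Sports  
Stapler  | Books   
Keyboard | Outdoor 
Lamp     | Books   
Laptop   | Outdoor 
Monitor  | Books   
Pen      | Sports  


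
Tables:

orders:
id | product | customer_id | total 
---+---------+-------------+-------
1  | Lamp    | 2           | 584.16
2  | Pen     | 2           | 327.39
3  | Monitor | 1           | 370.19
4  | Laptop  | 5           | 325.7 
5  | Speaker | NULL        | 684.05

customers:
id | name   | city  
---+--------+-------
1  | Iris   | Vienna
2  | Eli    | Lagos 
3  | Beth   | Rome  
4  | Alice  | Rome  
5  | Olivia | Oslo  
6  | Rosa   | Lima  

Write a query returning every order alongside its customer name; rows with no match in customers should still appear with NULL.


LEFT JOIN keeps every row from orders (the left table); where customer_id has no match in customers, the customer columns become NULL. Walk through each order:
  - order 1 (Lamp): customer_id=2 -> matches Eli
  - order 2 (Pen): customer_id=2 -> matches Eli
  - order 3 (Monitor): customer_id=1 -> matches Iris
  - order 4 (Laptop): customer_id=5 -> matches Olivia
  - order 5 (Speaker): customer_id=NULL, no match -> kept with NULL
All 5 rows appear; 1 has NULL customer.

SQL:
SELECT a.product, b.name AS customer
FROM orders a
LEFT JOIN customers b ON a.customer_id = b.id

Result:
product | customer
--------+---------
Lamp    | Eli     
Pen     | Eli     
Monitor | Iris    
Laptop  | Olivia  
Speaker | NULL    


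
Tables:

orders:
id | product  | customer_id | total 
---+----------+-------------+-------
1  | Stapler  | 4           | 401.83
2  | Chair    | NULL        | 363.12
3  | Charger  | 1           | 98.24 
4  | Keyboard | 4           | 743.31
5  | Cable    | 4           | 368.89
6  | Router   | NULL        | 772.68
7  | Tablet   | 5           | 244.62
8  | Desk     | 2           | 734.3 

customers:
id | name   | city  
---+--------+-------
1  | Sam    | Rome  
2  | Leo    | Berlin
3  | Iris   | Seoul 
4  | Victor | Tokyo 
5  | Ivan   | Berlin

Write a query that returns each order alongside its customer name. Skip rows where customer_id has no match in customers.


INNER JOIN keeps only orders rows whose customer_id matches an id in customers. Walk through each order:
  - order 1 (Stapler): customer_id=4 -> matches Victor
  - order 2 (Chair): customer_id=NULL, no match -> dropped
  - order 3 (Charger): customer_id=1 -> matches Sam
  - order 4 (Keyboard): customer_id=4 -> matches Victor
  - order 5 (Cable): customer_id=4 -> matches Victor
  - order 6 (Router): customer_id=NULL, no match -> dropped
  - order 7 (Tablet): customer_id=5 -> matches Ivan
  - order 8 (Desk): customer_id=2 -> matches Leo
So 2 of 8 rows are dropped.

SQL:
SELECT a.product, b.name AS customer
FROM orders a
INNER JOIN customers b ON a.customer_id = b.id

Result:
product  | customer
---------+---------
Stapler  | Victor  
Charger  | Sam     
Keyboard | Victor  
Cable    | Victor  
Tablet   | Ivan    
Desk     | Leo     


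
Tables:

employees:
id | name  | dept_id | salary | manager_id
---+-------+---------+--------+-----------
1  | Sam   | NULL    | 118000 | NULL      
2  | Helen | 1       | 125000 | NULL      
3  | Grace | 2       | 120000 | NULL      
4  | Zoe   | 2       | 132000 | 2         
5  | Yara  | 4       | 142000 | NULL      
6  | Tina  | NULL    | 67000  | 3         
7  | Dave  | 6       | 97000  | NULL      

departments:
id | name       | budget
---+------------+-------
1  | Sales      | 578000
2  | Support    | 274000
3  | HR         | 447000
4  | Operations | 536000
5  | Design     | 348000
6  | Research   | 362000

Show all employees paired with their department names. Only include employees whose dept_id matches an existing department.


INNER JOIN keeps only employees rows whose dept_id matches an id in departments. Walk through each employee:
  - employee 1 (Sam): dept_id=NULL, no match -> dropped
  - employee 2 (Helen): dept_id=1 -> matches Sales
  - employee 3 (Grace): dept_id=2 -> matches Support
  - employee 4 (Zoe): dept_id=2 -> matches Support
  - employee 5 (Yara): dept_id=4 -> matches Operations
  - employee 6 (Tina): dept_id=NULL, no match -> dropped
  - employee 7 (Dave): dept_id=6 -> matches Research
So 2 of 7 rows are dropped.

SQL:
SELECT a.name, b.name AS department
FROM employees a
INNER JOIN departments b ON a.dept_id = b.id

Result:
name  | department
------+-----------
Helen | Sales     
Grace | Support   
Zoe   | Support   
Yara  | Operations
Dave  | Research  


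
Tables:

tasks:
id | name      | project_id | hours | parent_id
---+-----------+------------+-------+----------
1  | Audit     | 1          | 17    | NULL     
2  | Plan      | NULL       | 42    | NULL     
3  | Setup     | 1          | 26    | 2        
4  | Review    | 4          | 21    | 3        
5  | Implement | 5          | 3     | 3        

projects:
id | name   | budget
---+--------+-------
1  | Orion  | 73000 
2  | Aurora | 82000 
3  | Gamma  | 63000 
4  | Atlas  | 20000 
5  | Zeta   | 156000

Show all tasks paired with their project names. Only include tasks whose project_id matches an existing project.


INNER JOIN keeps only tasks rows whose project_id matches an id in projects. Walk through each task:
  - task 1 (Audit): project_id=1 -> matches Orion
  - task 2 (Plan): project_id=NULL, no match -> dropped
  - task 3 (Setup): project_id=1 -> matches Orion
  - task 4 (Review): project_id=4 -> matches Atlas
  - task 5 (Implement): project_id=5 -> matches Zeta
So 1 of 5 rows is dropped.

SQL:
SELECT a.name, b.name AS project
FROM tasks a
INNER JOIN projects b ON a.project_id = b.id

Result:
name      | project
----------+--------
Audit     | Orion  
Setup     | Orion  
Review    | Atlas  
Implement | Zeta   


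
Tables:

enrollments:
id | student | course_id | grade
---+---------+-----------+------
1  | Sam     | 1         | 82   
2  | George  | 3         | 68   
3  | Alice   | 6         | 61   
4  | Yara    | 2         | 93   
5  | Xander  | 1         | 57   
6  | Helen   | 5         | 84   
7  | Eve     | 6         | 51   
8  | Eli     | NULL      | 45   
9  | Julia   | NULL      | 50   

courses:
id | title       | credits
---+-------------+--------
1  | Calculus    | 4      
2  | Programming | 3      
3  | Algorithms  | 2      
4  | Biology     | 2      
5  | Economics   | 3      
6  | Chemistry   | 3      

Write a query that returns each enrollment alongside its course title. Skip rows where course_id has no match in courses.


INNER JOIN keeps only enrollments rows whose course_id matches an id in courses. Walk through each enrollment:
  - enrollment 1 (Sam): course_id=1 -> matches Calculus
  - enrollment 2 (George): course_id=3 -> matches Algorithms
  - enrollment 3 (Alice): course_id=6 -> matches Chemistry
  - enrollment 4 (Yara): course_id=2 -> matches Programming
  - enrollment 5 (Xander): course_id=1 -> matches Calculus
  - enrollment 6 (Helen): course_id=5 -> matches Economics
  - enrollment 7 (Eve): course_id=6 -> matches Chemistry
  - enrollment 8 (Eli): course_id=NULL, no match -> dropped
  - enrollment 9 (Julia): course_id=NULL, no match -> dropped
So 2 of 9 rows are dropped.

SQL:
SELECT a.student, b.title AS course
FROM enrollments a
INNER JOIN courses b ON a.course_id = b.id

Result:
student | course     
--------+------------
Sam     | Calculus   
George  | Algorithms 
Alice   | Chemistry  
Yara    | Programming
Xander  | Calculus   
Helen   | Economics  
Eve     | Chemistry  


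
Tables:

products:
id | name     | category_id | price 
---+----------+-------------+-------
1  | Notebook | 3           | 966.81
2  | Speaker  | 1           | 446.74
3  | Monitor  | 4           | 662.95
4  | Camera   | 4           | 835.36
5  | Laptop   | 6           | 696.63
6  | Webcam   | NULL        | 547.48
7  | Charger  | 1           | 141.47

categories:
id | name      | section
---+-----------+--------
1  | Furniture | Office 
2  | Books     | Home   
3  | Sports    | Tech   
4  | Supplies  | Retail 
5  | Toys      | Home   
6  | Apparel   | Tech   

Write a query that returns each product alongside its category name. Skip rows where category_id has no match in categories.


INNER JOIN keeps only products rows whose category_id matches an id in categories. Walk through each product:
  - product 1 (Notebook): category_id=3 -> matches Sports
  - product 2 (Speaker): category_id=1 -> matches Furniture
  - product 3 (Monitor): category_id=4 -> matches Supplies
  - product 4 (Camera): category_id=4 -> matches Supplies
  - product 5 (Laptop): category_id=6 -> matches Apparel
  - product 6 (Webcam): category_id=NULL, no match -> dropped
  - product 7 (Charger): category_id=1 -> matches Furniture
So 1 of 7 rows is dropped.

SQL:
SELECT a.name, b.name AS category
FROM products a
INNER JOIN categories b ON a.category_id = b.id

Result:
name     | category 
---------+----------
Notebook | Sports   
Speaker  | Furniture
Monitor  | Supplies 
Camera   | Supplies 
Laptop   | Apparel  
Charger  | Furniture


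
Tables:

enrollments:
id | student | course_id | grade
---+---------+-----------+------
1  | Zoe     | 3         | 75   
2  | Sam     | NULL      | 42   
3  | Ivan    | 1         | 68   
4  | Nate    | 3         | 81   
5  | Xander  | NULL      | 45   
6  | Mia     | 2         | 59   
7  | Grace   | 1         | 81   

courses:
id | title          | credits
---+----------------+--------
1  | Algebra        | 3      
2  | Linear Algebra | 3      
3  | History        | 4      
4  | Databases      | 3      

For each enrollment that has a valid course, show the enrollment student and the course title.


INNER JOIN keeps only enrollments rows whose course_id matches an id in courses. Walk through each enrollment:
  - enrollment 1 (Zoe): course_id=3 -> matches History
  - enrollment 2 (Sam): course_id=NULL, no match -> dropped
  - enrollment 3 (Ivan): course_id=1 -> matches Algebra
  - enrollment 4 (Nate): course_id=3 -> matches History
  - enrollment 5 (Xander): course_id=NULL, no match -> dropped
  - enrollment 6 (Mia): course_id=2 -> matches Linear Algebra
  - enrollment 7 (Grace): course_id=1 -> matches Algebra
So 2 of 7 rows are dropped.

SQL:
SELECT a.student, b.title AS course
FROM enrollments a
INNER JOIN courses b ON a.course_id = b.id

Result:
student | course        
--------+---------------
Zoe     | History       
Ivan    | Algebra       
Nate    | History       
Mia     | Linear Algebra
Grace   | Algebra       


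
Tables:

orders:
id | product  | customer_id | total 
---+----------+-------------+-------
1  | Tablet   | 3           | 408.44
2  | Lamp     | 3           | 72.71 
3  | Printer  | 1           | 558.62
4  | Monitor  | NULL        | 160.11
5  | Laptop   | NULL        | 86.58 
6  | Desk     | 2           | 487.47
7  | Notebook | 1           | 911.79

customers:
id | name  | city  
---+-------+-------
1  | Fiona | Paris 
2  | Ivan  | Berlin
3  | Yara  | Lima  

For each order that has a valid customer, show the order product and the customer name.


INNER JOIN keeps only orders rows whose customer_id matches an id in customers. Walk through each order:
  - order 1 (Tablet): customer_id=3 -> matches Yara
  - order 2 (Lamp): customer_id=3 -> matches Yara
  - order 3 (Printer): customer_id=1 -> matches Fiona
  - order 4 (Monitor): customer_id=NULL, no match -> dropped
  - order 5 (Laptop): customer_id=NULL, no match -> dropped
  - order 6 (Desk): customer_id=2 -> matches Ivan
  - order 7 (Notebook): customer_id=1 -> matches Fiona
So 2 of 7 rows are dropped.

SQL:
SELECT a.product, b.name AS customer
FROM orders a
INNER JOIN customers b ON a.customer_id = b.id

Result:
product  | customer
---------+---------
Tablet   | Yara    
Lamp     | Yara    
Printer  | Fiona   
Desk     | Ivan    
Notebook | Fiona   


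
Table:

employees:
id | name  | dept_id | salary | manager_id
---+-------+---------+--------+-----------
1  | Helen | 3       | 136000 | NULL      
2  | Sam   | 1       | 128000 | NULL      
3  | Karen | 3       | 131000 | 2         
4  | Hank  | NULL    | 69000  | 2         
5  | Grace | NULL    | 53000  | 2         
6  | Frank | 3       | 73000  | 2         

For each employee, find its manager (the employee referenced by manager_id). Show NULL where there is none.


This is a self-join: employees is joined to a second copy of itself, matching each row's manager_id to another row's id. Use LEFT JOIN so rows with manager_id=NULL are kept.
  - employee 1 (Helen): manager_id=NULL -> NULL
  - employee 2 (Sam): manager_id=NULL -> NULL
  - employee 3 (Karen): manager_id=2 -> Sam
  - employee 4 (Hank): manager_id=2 -> Sam
  - employee 5 (Grace): manager_id=2 -> Sam
  - employee 6 (Frank): manager_id=2 -> Sam

SQL:
SELECT a.name AS item, b.name AS manager
FROM employees a
LEFT JOIN employees b ON a.manager_id = b.id

Result:
item  | manager
------+--------
Helen | NULL   
Sam   | NULL   
Karen | Sam    
Hank  | Sam    
Grace | Sam    
Frank | Sam    


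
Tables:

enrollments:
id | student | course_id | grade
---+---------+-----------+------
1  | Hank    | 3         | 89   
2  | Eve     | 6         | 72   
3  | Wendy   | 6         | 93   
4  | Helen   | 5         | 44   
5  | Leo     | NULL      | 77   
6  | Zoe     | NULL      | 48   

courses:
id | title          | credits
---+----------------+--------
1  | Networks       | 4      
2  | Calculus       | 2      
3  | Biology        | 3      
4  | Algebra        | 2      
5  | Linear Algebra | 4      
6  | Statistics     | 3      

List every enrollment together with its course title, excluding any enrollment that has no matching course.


INNER JOIN keeps only enrollments rows whose course_id matches an id in courses. Walk through each enrollment:
  - enrollment 1 (Hank): course_id=3 -> matches Biology
  - enrollment 2 (Eve): course_id=6 -> matches Statistics
  - enrollment 3 (Wendy): course_id=6 -> matches Statistics
  - enrollment 4 (Helen): course_id=5 -> matches Linear Algebra
  - enrollment 5 (Leo): course_id=NULL, no match -> dropped
  - enrollment 6 (Zoe): course_id=NULL, no match -> dropped
So 2 of 6 rows are dropped.

SQL:
SELECT a.student, b.title AS course
FROM enrollments a
INNER JOIN courses b ON a.course_id = b.id

Result:
student | course        
--------+---------------
Hank    | Biology       
Eve     | Statistics    
Wendy   | Statistics    
Helen   | Linear Algebra


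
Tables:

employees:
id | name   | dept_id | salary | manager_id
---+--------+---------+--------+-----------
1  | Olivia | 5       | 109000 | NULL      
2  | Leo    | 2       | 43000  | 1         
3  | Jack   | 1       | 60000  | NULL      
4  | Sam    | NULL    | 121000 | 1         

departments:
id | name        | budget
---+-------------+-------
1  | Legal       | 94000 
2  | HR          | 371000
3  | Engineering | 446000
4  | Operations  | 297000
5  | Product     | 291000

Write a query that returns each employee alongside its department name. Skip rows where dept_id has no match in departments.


INNER JOIN keeps only employees rows whose dept_id matches an id in departments. Walk through each employee:
  - employee 1 (Olivia): dept_id=5 -> matches Product
  - employee 2 (Leo): dept_id=2 -> matches HR
  - employee 3 (Jack): dept_id=1 -> matches Legal
  - employee 4 (Sam): dept_id=NULL, no match -> dropped
So 1 of 4 rows is dropped.

SQL:
SELECT a.name, b.name AS department
FROM employees a
INNER JOIN departments b ON a.dept_id = b.id

Result:
name   | department
-------+-----------
Olivia | Product   
Leo    | HR        
Jack   | Legal     
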